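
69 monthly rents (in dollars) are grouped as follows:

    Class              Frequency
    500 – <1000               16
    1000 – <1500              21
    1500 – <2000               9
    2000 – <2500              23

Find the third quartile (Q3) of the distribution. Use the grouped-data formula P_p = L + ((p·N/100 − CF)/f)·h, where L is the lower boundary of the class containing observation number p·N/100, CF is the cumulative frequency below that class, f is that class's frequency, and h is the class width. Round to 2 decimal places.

2125.00

N = 69; target position k = 75/100 · 69 = 51.75.
Cumulative frequencies: 16, 37, 46, 69.
Observation 51.75 falls in the class 2000 – <2500.
L = 2000, CF = 46, f = 23, h = 500.
P75 = 2000 + ((51.75 − 46)/23)·500 = 2000 + 125 = 2125.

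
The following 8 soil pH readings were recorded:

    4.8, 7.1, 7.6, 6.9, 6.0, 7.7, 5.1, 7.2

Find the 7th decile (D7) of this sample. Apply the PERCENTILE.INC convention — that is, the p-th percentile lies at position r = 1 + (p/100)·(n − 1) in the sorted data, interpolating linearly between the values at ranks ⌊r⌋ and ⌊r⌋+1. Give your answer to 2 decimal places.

Sorted: 4.8, 5.1, 6.0, 6.9, 7.1, 7.2, 7.6, 7.7.
n = 8.
r = 1 + (70/100)·(8 − 1) = 1 + 4.9 = 5.9.
Rank 5 is 7.1 and rank 6 is 7.2.
Interpolate: 7.1 + 0.9·(7.2 − 7.1) = 7.1 + 0.9·0.1 = 7.19.

7.19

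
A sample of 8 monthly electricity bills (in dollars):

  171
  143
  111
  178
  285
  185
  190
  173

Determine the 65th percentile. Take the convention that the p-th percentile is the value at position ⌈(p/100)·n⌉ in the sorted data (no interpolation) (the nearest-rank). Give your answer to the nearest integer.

Sorted: 111, 143, 171, 173, 178, 185, 190, 285.
n = 8.
Position = ⌈65/100 · 8⌉ = ⌈5.2⌉ = 6.
The value at rank 6 is 185.

185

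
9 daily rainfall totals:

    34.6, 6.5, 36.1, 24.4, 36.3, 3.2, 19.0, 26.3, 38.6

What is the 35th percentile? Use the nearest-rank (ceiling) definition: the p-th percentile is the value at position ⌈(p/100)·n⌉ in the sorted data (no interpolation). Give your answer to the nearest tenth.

24.4

Sorted: 3.2, 6.5, 19.0, 24.4, 26.3, 34.6, 36.1, 36.3, 38.6.
n = 9.
Position = ⌈35/100 · 9⌉ = ⌈3.15⌉ = 4.
The value at rank 4 is 24.4.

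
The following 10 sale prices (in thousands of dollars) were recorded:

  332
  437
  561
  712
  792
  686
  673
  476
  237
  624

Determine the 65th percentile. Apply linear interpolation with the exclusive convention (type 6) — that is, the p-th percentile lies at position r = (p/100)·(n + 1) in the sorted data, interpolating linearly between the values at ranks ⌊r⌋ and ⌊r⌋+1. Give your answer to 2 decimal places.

674.95

Sorted: 237, 332, 437, 476, 561, 624, 673, 686, 712, 792.
n = 10.
r = (65/100)·(10 + 1) = 7.15.
Rank 7 is 673 and rank 8 is 686.
Interpolate: 673 + 0.15·(686 − 673) = 673 + 0.15·13 = 674.95.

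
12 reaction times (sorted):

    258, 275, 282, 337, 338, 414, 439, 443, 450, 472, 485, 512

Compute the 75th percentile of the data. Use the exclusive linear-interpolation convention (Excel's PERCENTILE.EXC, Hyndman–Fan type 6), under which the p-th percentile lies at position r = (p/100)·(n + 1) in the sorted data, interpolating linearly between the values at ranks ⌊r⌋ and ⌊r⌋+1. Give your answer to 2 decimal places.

n = 12.
r = (75/100)·(12 + 1) = 9.75.
Rank 9 is 450 and rank 10 is 472.
Interpolate: 450 + 0.75·(472 − 450) = 450 + 0.75·22 = 466.5.

466.50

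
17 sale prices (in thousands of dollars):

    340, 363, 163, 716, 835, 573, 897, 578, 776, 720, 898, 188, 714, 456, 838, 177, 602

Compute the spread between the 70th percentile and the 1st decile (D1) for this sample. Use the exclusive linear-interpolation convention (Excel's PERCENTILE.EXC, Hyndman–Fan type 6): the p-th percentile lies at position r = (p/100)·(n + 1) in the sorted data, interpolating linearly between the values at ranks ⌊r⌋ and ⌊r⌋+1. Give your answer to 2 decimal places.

Sorted: 163, 177, 188, 340, 363, 456, 573, 578, 602, 714, 716, 720, 776, 835, 838, 897, 898.
n = 17.
P10: r = 1.8; ranks 1–2 are 163, 177; interpolating gives 174.2.
P70: r = 12.6; ranks 12–13 are 720, 776; interpolating gives 753.6.
Difference: 753.6 − 174.2 = 579.4.

579.40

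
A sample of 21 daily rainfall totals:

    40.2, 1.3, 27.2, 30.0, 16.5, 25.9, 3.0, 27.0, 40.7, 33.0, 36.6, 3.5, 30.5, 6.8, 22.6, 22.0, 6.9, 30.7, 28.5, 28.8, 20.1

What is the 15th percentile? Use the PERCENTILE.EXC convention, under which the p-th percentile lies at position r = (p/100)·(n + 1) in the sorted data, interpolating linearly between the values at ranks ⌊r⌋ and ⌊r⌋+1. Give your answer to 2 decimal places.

4.49

Sorted: 1.3, 3.0, 3.5, 6.8, 6.9, 16.5, 20.1, 22.0, 22.6, 25.9, 27.0, 27.2, 28.5, 28.8, 30.0, 30.5, 30.7, 33.0, 36.6, 40.2, 40.7.
n = 21.
r = (15/100)·(21 + 1) = 3.3.
Rank 3 is 3.5 and rank 4 is 6.8.
Interpolate: 3.5 + 0.3·(6.8 − 3.5) = 3.5 + 0.3·3.3 = 4.49.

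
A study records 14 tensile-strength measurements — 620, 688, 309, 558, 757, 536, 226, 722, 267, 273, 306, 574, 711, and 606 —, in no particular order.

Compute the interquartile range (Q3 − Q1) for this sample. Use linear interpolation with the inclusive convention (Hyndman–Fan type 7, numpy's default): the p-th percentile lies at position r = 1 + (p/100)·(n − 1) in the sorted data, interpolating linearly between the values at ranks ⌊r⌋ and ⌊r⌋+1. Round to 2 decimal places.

364.25

Sorted: 226, 267, 273, 306, 309, 536, 558, 574, 606, 620, 688, 711, 722, 757.
n = 14.
P25: r = 4.25; ranks 4–5 are 306, 309; interpolating gives 306.75.
P75: r = 10.75; ranks 10–11 are 620, 688; interpolating gives 671.
Difference: 671 − 306.75 = 364.25.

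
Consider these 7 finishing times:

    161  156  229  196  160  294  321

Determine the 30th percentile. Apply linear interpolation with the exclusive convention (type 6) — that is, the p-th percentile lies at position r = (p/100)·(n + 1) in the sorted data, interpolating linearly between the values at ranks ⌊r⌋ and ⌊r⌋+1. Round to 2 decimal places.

Sorted: 156, 160, 161, 196, 229, 294, 321.
n = 7.
r = (30/100)·(7 + 1) = 2.4.
Rank 2 is 160 and rank 3 is 161.
Interpolate: 160 + 0.4·(161 − 160) = 160 + 0.4·1 = 160.4.

160.40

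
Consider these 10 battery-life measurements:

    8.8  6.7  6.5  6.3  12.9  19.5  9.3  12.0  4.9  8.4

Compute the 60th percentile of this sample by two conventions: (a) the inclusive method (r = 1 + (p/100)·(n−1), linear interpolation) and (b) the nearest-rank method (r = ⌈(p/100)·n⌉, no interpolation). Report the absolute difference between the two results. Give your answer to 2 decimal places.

0.20

Sorted: 4.9, 6.3, 6.5, 6.7, 8.4, 8.8, 9.3, 12.0, 12.9, 19.5.
n = 10.
(a) r = 6.4; between ranks 6 (8.8) and 7 (9.3): 9.
(b) the nearest-rank method: rank 6 → 8.8.
|9 − 8.8| = 0.2.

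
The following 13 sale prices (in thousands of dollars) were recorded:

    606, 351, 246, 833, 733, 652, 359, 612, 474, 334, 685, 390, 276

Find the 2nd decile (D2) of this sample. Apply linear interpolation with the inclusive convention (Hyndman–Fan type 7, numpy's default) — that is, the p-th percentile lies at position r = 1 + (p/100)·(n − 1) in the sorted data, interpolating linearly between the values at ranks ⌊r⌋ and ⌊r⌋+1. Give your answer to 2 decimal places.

Sorted: 246, 276, 334, 351, 359, 390, 474, 606, 612, 652, 685, 733, 833.
n = 13.
r = 1 + (20/100)·(13 − 1) = 1 + 2.4 = 3.4.
Rank 3 is 334 and rank 4 is 351.
Interpolate: 334 + 0.4·(351 − 334) = 334 + 0.4·17 = 340.8.

340.80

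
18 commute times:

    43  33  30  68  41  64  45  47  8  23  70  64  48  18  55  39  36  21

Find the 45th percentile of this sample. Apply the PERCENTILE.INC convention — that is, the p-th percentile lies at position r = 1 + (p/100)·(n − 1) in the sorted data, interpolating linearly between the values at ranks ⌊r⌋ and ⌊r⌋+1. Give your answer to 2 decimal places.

Sorted: 8, 18, 21, 23, 30, 33, 36, 39, 41, 43, 45, 47, 48, 55, 64, 64, 68, 70.
n = 18.
r = 1 + (45/100)·(18 − 1) = 1 + 7.65 = 8.65.
Rank 8 is 39 and rank 9 is 41.
Interpolate: 39 + 0.65·(41 − 39) = 39 + 0.65·2 = 40.3.

40.30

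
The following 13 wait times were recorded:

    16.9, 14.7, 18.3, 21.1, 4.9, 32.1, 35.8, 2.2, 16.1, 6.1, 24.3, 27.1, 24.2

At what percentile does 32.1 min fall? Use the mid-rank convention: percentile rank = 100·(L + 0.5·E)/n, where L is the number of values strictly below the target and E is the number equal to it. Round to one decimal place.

88.5

Sorted: 2.2, 4.9, 6.1, 14.7, 16.1, 16.9, 18.3, 21.1, 24.2, 24.3, 27.1, 32.1, 35.8.
Count below 32.1: L = 11; count equal: E = 1; n = 13.
Percentile rank = 100·(11 + 0.5·1)/13 = 100·11.5/13 = 88.46.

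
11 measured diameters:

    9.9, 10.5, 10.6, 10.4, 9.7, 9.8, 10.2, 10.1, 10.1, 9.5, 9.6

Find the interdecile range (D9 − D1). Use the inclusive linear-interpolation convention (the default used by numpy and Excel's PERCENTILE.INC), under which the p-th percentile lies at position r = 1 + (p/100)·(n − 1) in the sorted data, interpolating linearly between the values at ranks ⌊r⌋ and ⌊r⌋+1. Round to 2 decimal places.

0.90

Sorted: 9.5, 9.6, 9.7, 9.8, 9.9, 10.1, 10.1, 10.2, 10.4, 10.5, 10.6.
n = 11.
P10: r = 2 (integer) → 9.6.
P90: r = 10 (integer) → 10.5.
Difference: 10.5 − 9.6 = 0.9.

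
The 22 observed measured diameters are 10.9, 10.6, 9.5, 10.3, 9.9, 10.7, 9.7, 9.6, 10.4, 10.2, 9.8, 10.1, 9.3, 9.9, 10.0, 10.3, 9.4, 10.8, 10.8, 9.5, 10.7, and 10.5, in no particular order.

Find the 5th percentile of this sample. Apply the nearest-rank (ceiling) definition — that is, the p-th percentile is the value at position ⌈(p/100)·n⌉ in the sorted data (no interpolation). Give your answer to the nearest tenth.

Sorted: 9.3, 9.4, 9.5, 9.5, 9.6, 9.7, 9.8, 9.9, 9.9, 10.0, 10.1, 10.2, 10.3, 10.3, 10.4, 10.5, 10.6, 10.7, 10.7, 10.8, 10.8, 10.9.
n = 22.
Position = ⌈5/100 · 22⌉ = ⌈1.1⌉ = 2.
The value at rank 2 is 9.4.

9.4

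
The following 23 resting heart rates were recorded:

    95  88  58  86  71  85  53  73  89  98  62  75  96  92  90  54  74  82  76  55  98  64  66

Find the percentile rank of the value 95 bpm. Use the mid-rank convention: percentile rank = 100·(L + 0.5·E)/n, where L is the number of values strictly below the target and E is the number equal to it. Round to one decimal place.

Sorted: 53, 54, 55, 58, 62, 64, 66, 71, 73, 74, 75, 76, 82, 85, 86, 88, 89, 90, 92, 95, 96, 98, 98.
Count below 95: L = 19; count equal: E = 1; n = 23.
Percentile rank = 100·(19 + 0.5·1)/23 = 100·19.5/23 = 84.78.

84.8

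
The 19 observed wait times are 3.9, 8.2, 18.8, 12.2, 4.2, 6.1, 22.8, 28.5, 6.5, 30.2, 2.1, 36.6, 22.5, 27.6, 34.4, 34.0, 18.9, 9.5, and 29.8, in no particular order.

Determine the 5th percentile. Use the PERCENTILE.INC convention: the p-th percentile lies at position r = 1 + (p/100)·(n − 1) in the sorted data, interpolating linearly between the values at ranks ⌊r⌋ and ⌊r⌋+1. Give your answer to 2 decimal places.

Sorted: 2.1, 3.9, 4.2, 6.1, 6.5, 8.2, 9.5, 12.2, 18.8, 18.9, 22.5, 22.8, 27.6, 28.5, 29.8, 30.2, 34.0, 34.4, 36.6.
n = 19.
r = 1 + (5/100)·(19 − 1) = 1 + 0.9 = 1.9.
Rank 1 is 2.1 and rank 2 is 3.9.
Interpolate: 2.1 + 0.9·(3.9 − 2.1) = 2.1 + 0.9·1.8 = 3.72.

3.72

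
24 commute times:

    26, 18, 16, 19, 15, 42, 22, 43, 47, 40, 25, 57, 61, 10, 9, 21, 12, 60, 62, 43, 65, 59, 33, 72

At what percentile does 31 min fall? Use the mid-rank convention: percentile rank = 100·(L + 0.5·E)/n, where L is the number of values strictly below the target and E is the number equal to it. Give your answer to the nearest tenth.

45.8

Sorted: 9, 10, 12, 15, 16, 18, 19, 21, 22, 25, 26, 33, 40, 42, 43, 43, 47, 57, 59, 60, 61, 62, 65, 72.
Count below 31: L = 11; count equal: E = 0; n = 24.
Percentile rank = 100·(11 + 0.5·0)/24 = 100·11/24 = 45.83.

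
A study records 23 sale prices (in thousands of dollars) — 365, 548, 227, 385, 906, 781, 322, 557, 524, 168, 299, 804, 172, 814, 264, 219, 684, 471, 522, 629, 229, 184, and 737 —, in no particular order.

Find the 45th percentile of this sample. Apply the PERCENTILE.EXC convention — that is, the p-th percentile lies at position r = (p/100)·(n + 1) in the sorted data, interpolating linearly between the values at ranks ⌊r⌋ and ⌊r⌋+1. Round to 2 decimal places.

381.00

Sorted: 168, 172, 184, 219, 227, 229, 264, 299, 322, 365, 385, 471, 522, 524, 548, 557, 629, 684, 737, 781, 804, 814, 906.
n = 23.
r = (45/100)·(23 + 1) = 10.8.
Rank 10 is 365 and rank 11 is 385.
Interpolate: 365 + 0.8·(385 − 365) = 365 + 0.8·20 = 381.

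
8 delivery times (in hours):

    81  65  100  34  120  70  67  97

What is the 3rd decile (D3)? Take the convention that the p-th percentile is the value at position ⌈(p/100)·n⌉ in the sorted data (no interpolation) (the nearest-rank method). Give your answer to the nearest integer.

67

Sorted: 34, 65, 67, 70, 81, 97, 100, 120.
n = 8.
Position = ⌈30/100 · 8⌉ = ⌈2.4⌉ = 3.
The value at rank 3 is 67.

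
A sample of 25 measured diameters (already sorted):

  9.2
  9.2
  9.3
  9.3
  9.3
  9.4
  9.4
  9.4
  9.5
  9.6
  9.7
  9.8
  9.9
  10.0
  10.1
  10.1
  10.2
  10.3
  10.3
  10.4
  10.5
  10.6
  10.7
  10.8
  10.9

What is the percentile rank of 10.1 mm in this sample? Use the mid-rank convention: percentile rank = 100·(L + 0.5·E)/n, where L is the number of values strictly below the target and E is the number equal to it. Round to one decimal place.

Count below 10.1: L = 14; count equal: E = 2; n = 25.
Percentile rank = 100·(14 + 0.5·2)/25 = 100·15/25 = 60.

60.0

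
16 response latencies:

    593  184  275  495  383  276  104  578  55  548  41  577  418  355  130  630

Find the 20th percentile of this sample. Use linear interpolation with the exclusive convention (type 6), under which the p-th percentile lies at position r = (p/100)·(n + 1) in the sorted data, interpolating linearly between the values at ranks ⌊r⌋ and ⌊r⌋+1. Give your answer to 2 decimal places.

Sorted: 41, 55, 104, 130, 184, 275, 276, 355, 383, 418, 495, 548, 577, 578, 593, 630.
n = 16.
r = (20/100)·(16 + 1) = 3.4.
Rank 3 is 104 and rank 4 is 130.
Interpolate: 104 + 0.4·(130 − 104) = 104 + 0.4·26 = 114.4.

114.40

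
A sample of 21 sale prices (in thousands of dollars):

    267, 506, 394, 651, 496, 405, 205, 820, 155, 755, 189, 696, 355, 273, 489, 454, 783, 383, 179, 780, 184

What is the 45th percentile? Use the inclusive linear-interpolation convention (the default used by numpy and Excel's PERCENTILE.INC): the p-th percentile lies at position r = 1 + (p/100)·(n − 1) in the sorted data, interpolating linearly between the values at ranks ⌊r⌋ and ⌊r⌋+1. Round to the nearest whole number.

394

Sorted: 155, 179, 184, 189, 205, 267, 273, 355, 383, 394, 405, 454, 489, 496, 506, 651, 696, 755, 780, 783, 820.
n = 21.
r = 1 + (45/100)·(21 − 1) = 1 + 9 = 10.
r is an integer, so P45 is the value at rank 10: 394.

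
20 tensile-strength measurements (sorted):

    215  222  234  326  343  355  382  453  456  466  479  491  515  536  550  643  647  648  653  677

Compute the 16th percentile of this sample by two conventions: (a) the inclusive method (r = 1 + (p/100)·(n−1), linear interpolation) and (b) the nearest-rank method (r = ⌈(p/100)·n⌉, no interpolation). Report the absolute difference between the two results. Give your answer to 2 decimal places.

n = 20.
(a) r = 4.04; between ranks 4 (326) and 5 (343): 326.68.
(b) the nearest-rank method: rank 4 → 326.
|326.68 − 326| = 0.68.

0.68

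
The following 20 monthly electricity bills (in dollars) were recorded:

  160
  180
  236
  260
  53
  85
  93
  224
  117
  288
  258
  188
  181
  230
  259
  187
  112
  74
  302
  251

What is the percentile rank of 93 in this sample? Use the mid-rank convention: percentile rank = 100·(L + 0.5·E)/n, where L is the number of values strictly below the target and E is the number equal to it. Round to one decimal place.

Sorted: 53, 74, 85, 93, 112, 117, 160, 180, 181, 187, 188, 224, 230, 236, 251, 258, 259, 260, 288, 302.
Count below 93: L = 3; count equal: E = 1; n = 20.
Percentile rank = 100·(3 + 0.5·1)/20 = 100·3.5/20 = 17.5.

17.5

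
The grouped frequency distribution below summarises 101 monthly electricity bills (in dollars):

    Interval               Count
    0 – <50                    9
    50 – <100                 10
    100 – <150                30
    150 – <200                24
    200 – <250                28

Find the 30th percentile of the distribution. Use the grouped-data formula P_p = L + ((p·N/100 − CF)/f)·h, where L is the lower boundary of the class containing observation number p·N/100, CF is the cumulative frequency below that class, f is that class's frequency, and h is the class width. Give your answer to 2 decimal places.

N = 101; target position k = 30/100 · 101 = 30.3.
Cumulative frequencies: 9, 19, 49, 73, 101.
Observation 30.3 falls in the class 100 – <150.
L = 100, CF = 19, f = 30, h = 50.
P30 = 100 + ((30.3 − 19)/30)·50 = 100 + 18.8333 = 118.833.

118.83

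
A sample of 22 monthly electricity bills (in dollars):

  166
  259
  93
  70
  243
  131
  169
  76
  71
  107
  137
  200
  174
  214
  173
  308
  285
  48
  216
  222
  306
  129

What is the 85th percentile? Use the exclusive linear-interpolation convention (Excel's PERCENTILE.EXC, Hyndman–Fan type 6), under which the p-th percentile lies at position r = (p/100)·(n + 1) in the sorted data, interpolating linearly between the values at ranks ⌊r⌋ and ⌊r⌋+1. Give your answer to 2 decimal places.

Sorted: 48, 70, 71, 76, 93, 107, 129, 131, 137, 166, 169, 173, 174, 200, 214, 216, 222, 243, 259, 285, 306, 308.
n = 22.
r = (85/100)·(22 + 1) = 19.55.
Rank 19 is 259 and rank 20 is 285.
Interpolate: 259 + 0.55·(285 − 259) = 259 + 0.55·26 = 273.3.

273.30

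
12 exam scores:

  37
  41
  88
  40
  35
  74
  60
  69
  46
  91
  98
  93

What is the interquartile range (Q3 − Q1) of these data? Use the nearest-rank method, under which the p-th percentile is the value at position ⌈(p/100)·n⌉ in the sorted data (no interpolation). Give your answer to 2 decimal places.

48.00

Sorted: 35, 37, 40, 41, 46, 60, 69, 74, 88, 91, 93, 98.
n = 12.
P25: rank ⌈25/100·12⌉ = 3 → 40.
P75: rank ⌈75/100·12⌉ = 9 → 88.
Difference: 88 − 40 = 48.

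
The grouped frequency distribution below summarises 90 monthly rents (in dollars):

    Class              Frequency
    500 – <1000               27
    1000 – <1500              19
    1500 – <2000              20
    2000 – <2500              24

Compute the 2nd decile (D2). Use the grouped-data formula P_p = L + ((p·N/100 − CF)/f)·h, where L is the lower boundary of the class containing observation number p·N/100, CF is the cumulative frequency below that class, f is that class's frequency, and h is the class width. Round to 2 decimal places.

833.33

N = 90; target position k = 20/100 · 90 = 18.
Cumulative frequencies: 27, 46, 66, 90.
Observation 18 falls in the class 500 – <1000.
L = 500, CF = 0, f = 27, h = 500.
P20 = 500 + ((18 − 0)/27)·500 = 500 + 333.333 = 833.333.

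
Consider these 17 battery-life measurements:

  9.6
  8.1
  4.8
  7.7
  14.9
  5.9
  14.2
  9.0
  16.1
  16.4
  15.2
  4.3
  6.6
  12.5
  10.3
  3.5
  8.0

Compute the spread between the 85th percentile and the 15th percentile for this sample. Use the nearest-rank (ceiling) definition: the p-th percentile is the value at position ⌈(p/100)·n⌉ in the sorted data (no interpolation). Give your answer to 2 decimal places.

10.40

Sorted: 3.5, 4.3, 4.8, 5.9, 6.6, 7.7, 8.0, 8.1, 9.0, 9.6, 10.3, 12.5, 14.2, 14.9, 15.2, 16.1, 16.4.
n = 17.
P15: rank ⌈15/100·17⌉ = 3 → 4.8.
P85: rank ⌈85/100·17⌉ = 15 → 15.2.
Difference: 15.2 − 4.8 = 10.4.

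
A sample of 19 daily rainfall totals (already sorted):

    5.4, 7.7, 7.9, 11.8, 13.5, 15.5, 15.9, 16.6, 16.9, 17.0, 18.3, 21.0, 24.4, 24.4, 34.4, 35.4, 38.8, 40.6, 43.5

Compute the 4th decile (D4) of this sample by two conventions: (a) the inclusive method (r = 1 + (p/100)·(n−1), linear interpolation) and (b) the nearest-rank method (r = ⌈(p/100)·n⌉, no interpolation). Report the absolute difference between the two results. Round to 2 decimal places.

0.06

n = 19.
(a) r = 8.2; between ranks 8 (16.6) and 9 (16.9): 16.66.
(b) the nearest-rank method: rank 8 → 16.6.
|16.66 − 16.6| = 0.06.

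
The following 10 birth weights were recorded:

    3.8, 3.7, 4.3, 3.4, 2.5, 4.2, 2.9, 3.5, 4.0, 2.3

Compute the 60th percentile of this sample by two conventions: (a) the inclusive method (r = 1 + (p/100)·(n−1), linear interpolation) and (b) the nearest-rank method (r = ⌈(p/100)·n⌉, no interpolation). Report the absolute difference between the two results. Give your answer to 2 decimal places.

Sorted: 2.3, 2.5, 2.9, 3.4, 3.5, 3.7, 3.8, 4.0, 4.2, 4.3.
n = 10.
(a) r = 6.4; between ranks 6 (3.7) and 7 (3.8): 3.74.
(b) the nearest-rank method: rank 6 → 3.7.
|3.74 − 3.7| = 0.04.

0.04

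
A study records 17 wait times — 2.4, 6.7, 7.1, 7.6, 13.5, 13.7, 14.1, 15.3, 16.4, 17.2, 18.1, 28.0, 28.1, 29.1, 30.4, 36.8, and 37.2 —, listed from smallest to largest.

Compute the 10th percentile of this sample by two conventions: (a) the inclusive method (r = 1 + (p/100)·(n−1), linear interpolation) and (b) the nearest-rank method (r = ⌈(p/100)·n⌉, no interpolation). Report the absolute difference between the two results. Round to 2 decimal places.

n = 17.
(a) r = 2.6; between ranks 2 (6.7) and 3 (7.1): 6.94.
(b) the nearest-rank method: rank 2 → 6.7.
|6.94 − 6.7| = 0.24.

0.24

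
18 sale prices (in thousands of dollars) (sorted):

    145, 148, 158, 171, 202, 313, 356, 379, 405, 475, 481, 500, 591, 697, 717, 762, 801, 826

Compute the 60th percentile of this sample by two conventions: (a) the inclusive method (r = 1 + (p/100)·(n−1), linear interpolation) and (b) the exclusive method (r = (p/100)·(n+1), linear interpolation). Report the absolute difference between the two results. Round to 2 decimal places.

3.80

n = 18.
(a) r = 11.2; between ranks 11 (481) and 12 (500): 484.8.
(b) r = 11.4; between ranks 11 (481) and 12 (500): 488.6.
|484.8 − 488.6| = 3.8.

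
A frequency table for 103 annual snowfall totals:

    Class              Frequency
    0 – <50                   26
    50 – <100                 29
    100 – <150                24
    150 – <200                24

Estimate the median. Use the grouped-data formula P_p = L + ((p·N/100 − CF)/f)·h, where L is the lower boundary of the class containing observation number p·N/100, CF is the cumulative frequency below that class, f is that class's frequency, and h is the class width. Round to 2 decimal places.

93.97

N = 103; target position k = 50/100 · 103 = 51.5.
Cumulative frequencies: 26, 55, 79, 103.
Observation 51.5 falls in the class 50 – <100.
L = 50, CF = 26, f = 29, h = 50.
P50 = 50 + ((51.5 − 26)/29)·50 = 50 + 43.9655 = 93.9655.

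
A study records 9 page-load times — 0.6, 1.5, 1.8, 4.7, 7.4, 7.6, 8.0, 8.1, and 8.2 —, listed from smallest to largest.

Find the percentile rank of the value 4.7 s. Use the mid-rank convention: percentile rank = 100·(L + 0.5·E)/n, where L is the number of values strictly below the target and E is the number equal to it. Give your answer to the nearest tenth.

Count below 4.7: L = 3; count equal: E = 1; n = 9.
Percentile rank = 100·(3 + 0.5·1)/9 = 100·3.5/9 = 38.89.

38.9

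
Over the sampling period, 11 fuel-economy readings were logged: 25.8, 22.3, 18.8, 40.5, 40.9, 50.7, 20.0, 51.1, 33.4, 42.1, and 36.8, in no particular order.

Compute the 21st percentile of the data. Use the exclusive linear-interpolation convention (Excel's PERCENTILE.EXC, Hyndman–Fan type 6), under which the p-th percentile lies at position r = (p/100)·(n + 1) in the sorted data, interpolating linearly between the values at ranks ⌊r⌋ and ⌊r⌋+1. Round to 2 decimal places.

Sorted: 18.8, 20.0, 22.3, 25.8, 33.4, 36.8, 40.5, 40.9, 42.1, 50.7, 51.1.
n = 11.
r = (21/100)·(11 + 1) = 2.52.
Rank 2 is 20.0 and rank 3 is 22.3.
Interpolate: 20.0 + 0.52·(22.3 − 20.0) = 20.0 + 0.52·2.3 = 21.196.

21.20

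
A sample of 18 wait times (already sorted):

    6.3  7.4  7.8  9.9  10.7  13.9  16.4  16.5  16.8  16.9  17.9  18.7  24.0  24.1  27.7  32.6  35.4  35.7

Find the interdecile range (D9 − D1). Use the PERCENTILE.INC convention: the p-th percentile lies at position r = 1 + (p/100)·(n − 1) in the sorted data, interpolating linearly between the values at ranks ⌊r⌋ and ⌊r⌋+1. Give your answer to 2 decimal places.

25.76

n = 18.
P10: r = 2.7; ranks 2–3 are 7.4, 7.8; interpolating gives 7.68.
P90: r = 16.3; ranks 16–17 are 32.6, 35.4; interpolating gives 33.44.
Difference: 33.44 − 7.68 = 25.76.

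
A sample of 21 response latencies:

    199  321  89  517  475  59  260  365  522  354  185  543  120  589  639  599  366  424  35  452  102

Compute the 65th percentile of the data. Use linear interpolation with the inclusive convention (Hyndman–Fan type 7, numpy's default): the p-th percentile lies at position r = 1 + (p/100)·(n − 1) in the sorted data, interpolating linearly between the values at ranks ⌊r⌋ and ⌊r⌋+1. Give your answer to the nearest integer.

452

Sorted: 35, 59, 89, 102, 120, 185, 199, 260, 321, 354, 365, 366, 424, 452, 475, 517, 522, 543, 589, 599, 639.
n = 21.
r = 1 + (65/100)·(21 − 1) = 1 + 13 = 14.
r is an integer, so P65 is the value at rank 14: 452.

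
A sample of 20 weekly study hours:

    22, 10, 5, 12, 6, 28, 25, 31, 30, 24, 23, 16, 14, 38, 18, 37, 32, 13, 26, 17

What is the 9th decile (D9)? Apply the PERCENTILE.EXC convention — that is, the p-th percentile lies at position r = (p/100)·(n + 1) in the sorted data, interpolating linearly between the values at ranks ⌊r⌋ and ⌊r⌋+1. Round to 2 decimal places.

36.50

Sorted: 5, 6, 10, 12, 13, 14, 16, 17, 18, 22, 23, 24, 25, 26, 28, 30, 31, 32, 37, 38.
n = 20.
r = (90/100)·(20 + 1) = 18.9.
Rank 18 is 32 and rank 19 is 37.
Interpolate: 32 + 0.9·(37 − 32) = 32 + 0.9·5 = 36.5.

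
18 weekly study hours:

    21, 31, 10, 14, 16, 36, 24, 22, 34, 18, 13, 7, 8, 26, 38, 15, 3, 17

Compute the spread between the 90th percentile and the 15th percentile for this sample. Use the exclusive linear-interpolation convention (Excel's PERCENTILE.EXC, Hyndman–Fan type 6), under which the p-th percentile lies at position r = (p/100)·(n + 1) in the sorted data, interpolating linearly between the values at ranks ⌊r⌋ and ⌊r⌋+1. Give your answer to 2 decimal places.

28.35

Sorted: 3, 7, 8, 10, 13, 14, 15, 16, 17, 18, 21, 22, 24, 26, 31, 34, 36, 38.
n = 18.
P15: r = 2.85; ranks 2–3 are 7, 8; interpolating gives 7.85.
P90: r = 17.1; ranks 17–18 are 36, 38; interpolating gives 36.2.
Difference: 36.2 − 7.85 = 28.35.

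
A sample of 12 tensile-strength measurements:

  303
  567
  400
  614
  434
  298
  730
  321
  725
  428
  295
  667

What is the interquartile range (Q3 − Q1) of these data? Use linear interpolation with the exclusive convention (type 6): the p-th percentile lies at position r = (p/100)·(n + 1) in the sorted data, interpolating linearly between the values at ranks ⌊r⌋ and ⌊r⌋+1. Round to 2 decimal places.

Sorted: 295, 298, 303, 321, 400, 428, 434, 567, 614, 667, 725, 730.
n = 12.
P25: r = 3.25; ranks 3–4 are 303, 321; interpolating gives 307.5.
P75: r = 9.75; ranks 9–10 are 614, 667; interpolating gives 653.75.
Difference: 653.75 − 307.5 = 346.25.

346.25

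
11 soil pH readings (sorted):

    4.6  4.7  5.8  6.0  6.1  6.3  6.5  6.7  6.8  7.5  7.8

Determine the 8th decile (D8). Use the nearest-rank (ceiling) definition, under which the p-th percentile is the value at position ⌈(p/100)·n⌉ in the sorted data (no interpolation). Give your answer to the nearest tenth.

n = 11.
Position = ⌈80/100 · 11⌉ = ⌈8.8⌉ = 9.
The value at rank 9 is 6.8.

6.8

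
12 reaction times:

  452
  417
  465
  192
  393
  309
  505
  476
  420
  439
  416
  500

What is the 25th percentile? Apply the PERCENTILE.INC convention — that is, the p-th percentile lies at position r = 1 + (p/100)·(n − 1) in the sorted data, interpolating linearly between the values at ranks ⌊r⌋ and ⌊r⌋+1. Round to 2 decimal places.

410.25

Sorted: 192, 309, 393, 416, 417, 420, 439, 452, 465, 476, 500, 505.
n = 12.
r = 1 + (25/100)·(12 − 1) = 1 + 2.75 = 3.75.
Rank 3 is 393 and rank 4 is 416.
Interpolate: 393 + 0.75·(416 − 393) = 393 + 0.75·23 = 410.25.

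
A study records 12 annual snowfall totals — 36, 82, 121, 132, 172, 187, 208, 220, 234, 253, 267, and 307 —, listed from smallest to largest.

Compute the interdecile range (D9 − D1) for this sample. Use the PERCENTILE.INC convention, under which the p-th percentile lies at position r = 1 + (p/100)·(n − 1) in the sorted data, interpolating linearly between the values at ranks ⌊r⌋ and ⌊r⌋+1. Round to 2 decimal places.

n = 12.
P10: r = 2.1; ranks 2–3 are 82, 121; interpolating gives 85.9.
P90: r = 10.9; ranks 10–11 are 253, 267; interpolating gives 265.6.
Difference: 265.6 − 85.9 = 179.7.

179.70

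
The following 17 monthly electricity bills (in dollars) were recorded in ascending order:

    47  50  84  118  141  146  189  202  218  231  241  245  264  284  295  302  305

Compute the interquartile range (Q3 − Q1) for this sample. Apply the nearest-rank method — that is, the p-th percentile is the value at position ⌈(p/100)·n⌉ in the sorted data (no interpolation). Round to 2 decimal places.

n = 17.
P25: rank ⌈25/100·17⌉ = 5 → 141.
P75: rank ⌈75/100·17⌉ = 13 → 264.
Difference: 264 − 141 = 123.

123.00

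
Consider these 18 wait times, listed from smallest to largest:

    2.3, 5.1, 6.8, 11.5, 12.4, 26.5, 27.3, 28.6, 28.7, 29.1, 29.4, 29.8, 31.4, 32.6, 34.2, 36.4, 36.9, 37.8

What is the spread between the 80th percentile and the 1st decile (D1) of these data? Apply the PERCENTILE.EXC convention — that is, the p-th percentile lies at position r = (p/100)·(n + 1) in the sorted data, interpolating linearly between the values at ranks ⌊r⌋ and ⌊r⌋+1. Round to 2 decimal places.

29.82

n = 18.
P10: r = 1.9; ranks 1–2 are 2.3, 5.1; interpolating gives 4.82.
P80: r = 15.2; ranks 15–16 are 34.2, 36.4; interpolating gives 34.64.
Difference: 34.64 − 4.82 = 29.82.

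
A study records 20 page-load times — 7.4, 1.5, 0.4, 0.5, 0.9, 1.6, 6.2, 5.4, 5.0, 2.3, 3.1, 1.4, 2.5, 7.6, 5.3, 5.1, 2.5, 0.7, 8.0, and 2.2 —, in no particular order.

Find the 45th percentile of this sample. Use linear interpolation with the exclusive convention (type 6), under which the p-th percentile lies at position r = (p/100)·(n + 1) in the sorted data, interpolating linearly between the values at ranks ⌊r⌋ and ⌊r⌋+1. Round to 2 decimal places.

2.39

Sorted: 0.4, 0.5, 0.7, 0.9, 1.4, 1.5, 1.6, 2.2, 2.3, 2.5, 2.5, 3.1, 5.0, 5.1, 5.3, 5.4, 6.2, 7.4, 7.6, 8.0.
n = 20.
r = (45/100)·(20 + 1) = 9.45.
Rank 9 is 2.3 and rank 10 is 2.5.
Interpolate: 2.3 + 0.45·(2.5 − 2.3) = 2.3 + 0.45·0.2 = 2.39.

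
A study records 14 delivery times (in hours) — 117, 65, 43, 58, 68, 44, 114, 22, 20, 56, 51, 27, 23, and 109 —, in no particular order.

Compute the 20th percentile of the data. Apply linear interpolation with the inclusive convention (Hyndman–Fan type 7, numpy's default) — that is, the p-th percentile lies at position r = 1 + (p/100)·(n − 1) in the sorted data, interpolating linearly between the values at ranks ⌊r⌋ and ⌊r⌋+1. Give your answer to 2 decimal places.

Sorted: 20, 22, 23, 27, 43, 44, 51, 56, 58, 65, 68, 109, 114, 117.
n = 14.
r = 1 + (20/100)·(14 − 1) = 1 + 2.6 = 3.6.
Rank 3 is 23 and rank 4 is 27.
Interpolate: 23 + 0.6·(27 − 23) = 23 + 0.6·4 = 25.4.

25.40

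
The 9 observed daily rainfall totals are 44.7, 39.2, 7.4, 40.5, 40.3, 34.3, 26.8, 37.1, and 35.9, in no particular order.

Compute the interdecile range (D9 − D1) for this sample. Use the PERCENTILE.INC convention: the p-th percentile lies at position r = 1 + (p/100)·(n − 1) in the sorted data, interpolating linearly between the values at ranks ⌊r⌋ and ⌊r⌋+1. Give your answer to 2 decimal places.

18.42

Sorted: 7.4, 26.8, 34.3, 35.9, 37.1, 39.2, 40.3, 40.5, 44.7.
n = 9.
P10: r = 1.8; ranks 1–2 are 7.4, 26.8; interpolating gives 22.92.
P90: r = 8.2; ranks 8–9 are 40.5, 44.7; interpolating gives 41.34.
Difference: 41.34 − 22.92 = 18.42.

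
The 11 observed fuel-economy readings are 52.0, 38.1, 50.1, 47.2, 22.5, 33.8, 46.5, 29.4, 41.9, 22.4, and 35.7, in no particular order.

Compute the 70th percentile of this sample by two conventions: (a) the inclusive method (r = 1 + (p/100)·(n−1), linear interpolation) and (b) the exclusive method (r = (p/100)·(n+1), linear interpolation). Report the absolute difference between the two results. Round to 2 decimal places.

0.28

Sorted: 22.4, 22.5, 29.4, 33.8, 35.7, 38.1, 41.9, 46.5, 47.2, 50.1, 52.0.
n = 11.
(a) r = 8 → value at rank 8 = 46.5.
(b) r = 8.4; between ranks 8 (46.5) and 9 (47.2): 46.78.
|46.5 − 46.78| = 0.28.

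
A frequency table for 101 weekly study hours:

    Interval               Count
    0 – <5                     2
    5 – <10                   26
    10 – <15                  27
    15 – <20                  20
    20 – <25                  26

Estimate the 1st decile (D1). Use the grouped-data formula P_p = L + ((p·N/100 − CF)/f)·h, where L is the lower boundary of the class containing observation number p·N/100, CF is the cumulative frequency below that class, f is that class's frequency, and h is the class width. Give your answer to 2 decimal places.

N = 101; target position k = 10/100 · 101 = 10.1.
Cumulative frequencies: 2, 28, 55, 75, 101.
Observation 10.1 falls in the class 5 – <10.
L = 5, CF = 2, f = 26, h = 5.
P10 = 5 + ((10.1 − 2)/26)·5 = 5 + 1.55769 = 6.55769.

6.56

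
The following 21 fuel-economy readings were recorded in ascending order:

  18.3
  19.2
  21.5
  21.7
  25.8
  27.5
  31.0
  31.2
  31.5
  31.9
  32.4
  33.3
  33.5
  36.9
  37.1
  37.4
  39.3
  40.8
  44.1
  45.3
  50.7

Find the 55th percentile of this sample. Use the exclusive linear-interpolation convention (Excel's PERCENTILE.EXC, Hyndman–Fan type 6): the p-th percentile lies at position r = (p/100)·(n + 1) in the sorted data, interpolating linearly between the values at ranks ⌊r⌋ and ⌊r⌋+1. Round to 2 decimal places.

n = 21.
r = (55/100)·(21 + 1) = 12.1.
Rank 12 is 33.3 and rank 13 is 33.5.
Interpolate: 33.3 + 0.1·(33.5 − 33.3) = 33.3 + 0.1·0.2 = 33.32.

33.32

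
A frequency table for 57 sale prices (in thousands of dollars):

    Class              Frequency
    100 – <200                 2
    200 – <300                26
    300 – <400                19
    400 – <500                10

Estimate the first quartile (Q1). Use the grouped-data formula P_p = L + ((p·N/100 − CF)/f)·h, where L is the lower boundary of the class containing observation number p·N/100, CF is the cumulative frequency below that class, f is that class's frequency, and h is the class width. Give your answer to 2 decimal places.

N = 57; target position k = 25/100 · 57 = 14.25.
Cumulative frequencies: 2, 28, 47, 57.
Observation 14.25 falls in the class 200 – <300.
L = 200, CF = 2, f = 26, h = 100.
P25 = 200 + ((14.25 − 2)/26)·100 = 200 + 47.1154 = 247.115.

247.12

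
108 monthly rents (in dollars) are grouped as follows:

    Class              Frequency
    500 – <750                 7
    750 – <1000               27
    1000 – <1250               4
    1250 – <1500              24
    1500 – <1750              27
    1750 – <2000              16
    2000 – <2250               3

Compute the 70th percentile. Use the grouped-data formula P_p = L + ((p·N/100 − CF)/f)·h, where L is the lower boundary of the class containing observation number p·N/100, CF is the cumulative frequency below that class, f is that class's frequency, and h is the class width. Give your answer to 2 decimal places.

1625.93

N = 108; target position k = 70/100 · 108 = 75.6.
Cumulative frequencies: 7, 34, 38, 62, 89, 105, 108.
Observation 75.6 falls in the class 1500 – <1750.
L = 1500, CF = 62, f = 27, h = 250.
P70 = 1500 + ((75.6 − 62)/27)·250 = 1500 + 125.926 = 1625.93.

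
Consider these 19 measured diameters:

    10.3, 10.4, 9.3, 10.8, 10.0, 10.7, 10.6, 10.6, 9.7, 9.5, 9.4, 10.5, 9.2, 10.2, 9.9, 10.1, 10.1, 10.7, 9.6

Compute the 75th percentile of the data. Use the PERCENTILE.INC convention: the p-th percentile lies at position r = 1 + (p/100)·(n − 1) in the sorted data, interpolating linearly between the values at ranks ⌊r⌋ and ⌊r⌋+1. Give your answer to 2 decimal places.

Sorted: 9.2, 9.3, 9.4, 9.5, 9.6, 9.7, 9.9, 10.0, 10.1, 10.1, 10.2, 10.3, 10.4, 10.5, 10.6, 10.6, 10.7, 10.7, 10.8.
n = 19.
r = 1 + (75/100)·(19 − 1) = 1 + 13.5 = 14.5.
Rank 14 is 10.5 and rank 15 is 10.6.
Interpolate: 10.5 + 0.5·(10.6 − 10.5) = 10.5 + 0.5·0.1 = 10.55.

10.55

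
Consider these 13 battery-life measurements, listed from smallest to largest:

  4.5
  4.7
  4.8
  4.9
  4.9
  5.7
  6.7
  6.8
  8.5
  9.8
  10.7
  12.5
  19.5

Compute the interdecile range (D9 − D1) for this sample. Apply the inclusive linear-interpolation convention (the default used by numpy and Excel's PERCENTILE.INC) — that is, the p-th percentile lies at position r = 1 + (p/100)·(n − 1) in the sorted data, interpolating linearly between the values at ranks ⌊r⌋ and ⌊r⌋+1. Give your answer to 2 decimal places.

n = 13.
P10: r = 2.2; ranks 2–3 are 4.7, 4.8; interpolating gives 4.72.
P90: r = 11.8; ranks 11–12 are 10.7, 12.5; interpolating gives 12.14.
Difference: 12.14 − 4.72 = 7.42.

7.42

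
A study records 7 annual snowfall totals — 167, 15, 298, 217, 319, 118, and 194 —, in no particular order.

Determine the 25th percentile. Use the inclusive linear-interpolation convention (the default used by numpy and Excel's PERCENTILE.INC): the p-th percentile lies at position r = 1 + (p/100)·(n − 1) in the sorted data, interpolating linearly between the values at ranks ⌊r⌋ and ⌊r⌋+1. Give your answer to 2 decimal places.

Sorted: 15, 118, 167, 194, 217, 298, 319.
n = 7.
r = 1 + (25/100)·(7 − 1) = 1 + 1.5 = 2.5.
Rank 2 is 118 and rank 3 is 167.
Interpolate: 118 + 0.5·(167 − 118) = 118 + 0.5·49 = 142.5.

142.50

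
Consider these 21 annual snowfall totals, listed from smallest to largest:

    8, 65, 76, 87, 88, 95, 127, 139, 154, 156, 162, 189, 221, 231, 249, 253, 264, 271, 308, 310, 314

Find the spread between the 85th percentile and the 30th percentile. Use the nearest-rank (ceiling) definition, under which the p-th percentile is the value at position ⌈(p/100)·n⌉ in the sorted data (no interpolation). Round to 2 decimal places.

n = 21.
P30: rank ⌈30/100·21⌉ = 7 → 127.
P85: rank ⌈85/100·21⌉ = 18 → 271.
Difference: 271 − 127 = 144.

144.00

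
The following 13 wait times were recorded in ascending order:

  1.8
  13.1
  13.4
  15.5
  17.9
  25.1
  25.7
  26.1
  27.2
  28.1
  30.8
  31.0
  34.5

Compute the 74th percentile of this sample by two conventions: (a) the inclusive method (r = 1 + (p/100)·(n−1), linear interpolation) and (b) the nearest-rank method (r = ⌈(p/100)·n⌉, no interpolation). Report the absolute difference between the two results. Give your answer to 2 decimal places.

n = 13.
(a) r = 9.88; between ranks 9 (27.2) and 10 (28.1): 27.992.
(b) the nearest-rank method: rank 10 → 28.1.
|27.992 − 28.1| = 0.108.

0.11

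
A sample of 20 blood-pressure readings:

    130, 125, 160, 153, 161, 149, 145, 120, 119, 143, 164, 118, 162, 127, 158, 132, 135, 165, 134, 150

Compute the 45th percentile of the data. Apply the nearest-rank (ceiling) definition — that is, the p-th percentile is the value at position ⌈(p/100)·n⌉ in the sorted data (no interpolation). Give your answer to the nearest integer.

Sorted: 118, 119, 120, 125, 127, 130, 132, 134, 135, 143, 145, 149, 150, 153, 158, 160, 161, 162, 164, 165.
n = 20.
Position = ⌈45/100 · 20⌉ = ⌈9⌉ = 9.
The value at rank 9 is 135.

135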